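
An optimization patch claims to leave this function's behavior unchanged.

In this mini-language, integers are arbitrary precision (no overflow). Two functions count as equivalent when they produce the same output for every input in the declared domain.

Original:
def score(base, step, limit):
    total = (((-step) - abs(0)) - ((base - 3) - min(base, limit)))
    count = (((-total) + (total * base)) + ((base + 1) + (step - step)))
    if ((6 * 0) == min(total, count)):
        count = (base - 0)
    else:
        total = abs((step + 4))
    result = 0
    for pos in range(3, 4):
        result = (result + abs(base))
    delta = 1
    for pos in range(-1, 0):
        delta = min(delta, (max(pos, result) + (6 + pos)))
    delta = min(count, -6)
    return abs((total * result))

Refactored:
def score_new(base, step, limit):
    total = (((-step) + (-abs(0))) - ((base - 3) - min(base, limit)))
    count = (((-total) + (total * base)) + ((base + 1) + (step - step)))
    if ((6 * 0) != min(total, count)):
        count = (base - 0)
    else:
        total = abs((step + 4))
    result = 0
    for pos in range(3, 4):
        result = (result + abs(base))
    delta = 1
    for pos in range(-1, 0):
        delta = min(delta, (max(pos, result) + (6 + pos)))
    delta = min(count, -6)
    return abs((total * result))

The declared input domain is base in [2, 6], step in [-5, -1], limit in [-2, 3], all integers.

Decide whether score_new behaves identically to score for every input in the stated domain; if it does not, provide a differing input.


base=2, step=-5, limit=-2 yields 2 from score but 8 from score_new.
verdict: not equivalent; witness: base=2, step=-5, limit=-2


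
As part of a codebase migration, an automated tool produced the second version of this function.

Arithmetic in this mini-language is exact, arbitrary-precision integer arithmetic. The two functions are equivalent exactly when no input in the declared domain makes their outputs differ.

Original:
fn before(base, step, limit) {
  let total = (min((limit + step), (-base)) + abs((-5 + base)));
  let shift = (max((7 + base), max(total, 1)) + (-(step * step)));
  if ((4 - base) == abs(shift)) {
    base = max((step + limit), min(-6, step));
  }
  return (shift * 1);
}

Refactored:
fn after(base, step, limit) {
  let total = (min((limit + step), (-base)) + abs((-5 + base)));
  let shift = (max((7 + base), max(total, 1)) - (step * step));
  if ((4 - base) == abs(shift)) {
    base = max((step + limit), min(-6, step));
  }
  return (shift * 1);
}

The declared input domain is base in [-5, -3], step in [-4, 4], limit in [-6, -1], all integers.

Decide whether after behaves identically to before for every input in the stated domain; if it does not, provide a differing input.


The two versions differ — the changes include arithmetic usage differs.
As a probe, take base=-3, step=-2, limit=-4: before runs total = 2; shift = 0; ((4 - base) == abs(shift)) -> false; return 0; after runs total = 2; shift = 0; ((4 - base) == abs(shift)) -> false; return 0; both end at 0.
An exhaustive pass over the 162 declared inputs shows identical outputs.
verdict: equivalent


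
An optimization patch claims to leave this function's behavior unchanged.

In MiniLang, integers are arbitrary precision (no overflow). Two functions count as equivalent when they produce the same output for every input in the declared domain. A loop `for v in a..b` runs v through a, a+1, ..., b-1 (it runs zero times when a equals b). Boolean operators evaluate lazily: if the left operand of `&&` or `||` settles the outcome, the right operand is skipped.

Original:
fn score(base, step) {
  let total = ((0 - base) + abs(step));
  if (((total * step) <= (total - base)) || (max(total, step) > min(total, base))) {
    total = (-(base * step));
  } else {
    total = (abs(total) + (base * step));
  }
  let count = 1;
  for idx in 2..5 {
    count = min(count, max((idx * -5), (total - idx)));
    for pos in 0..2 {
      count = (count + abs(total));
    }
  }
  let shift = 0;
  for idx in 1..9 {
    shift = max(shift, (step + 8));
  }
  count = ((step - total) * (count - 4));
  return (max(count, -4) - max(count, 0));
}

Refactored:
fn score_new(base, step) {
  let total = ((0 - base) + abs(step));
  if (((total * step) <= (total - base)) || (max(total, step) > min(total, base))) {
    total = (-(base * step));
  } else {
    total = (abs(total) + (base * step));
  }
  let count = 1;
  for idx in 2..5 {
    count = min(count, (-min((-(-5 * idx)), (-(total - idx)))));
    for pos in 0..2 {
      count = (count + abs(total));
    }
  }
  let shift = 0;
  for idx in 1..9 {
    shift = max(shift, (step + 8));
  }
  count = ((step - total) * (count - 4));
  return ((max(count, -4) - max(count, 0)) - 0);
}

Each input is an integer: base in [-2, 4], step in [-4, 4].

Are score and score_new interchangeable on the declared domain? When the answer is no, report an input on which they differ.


The two are interchangeable: constant usage differs, min/max/abs usage differs, arithmetic usage differs, and every declared input agrees.
One worked example (base=1, step=-3) — score: total := 2 | (((total * step) <= (total - base)) || (max(total, step) > min(total, base))): true | total := 3 | count := 1 | iter idx=2: | count := 1 | iter pos=0: | count := 4 | iter pos=1: | count := 7 | iter idx=3: | count := 0 | iter pos=0: | count := 3 | iter pos=1: | count := 6 | iter idx=4: | count := -1 | iter pos=0: | count := 2 | iter pos=1: | count := 5 | shift := 0 | iter idx=1: | shift := 5 | iter idx=2: | shift := 5 | iter idx=3: | shift := 5 | iter idx=4: | shift := 5 | iter idx=5: | shift := 5 | iter idx=6: | shift := 5 | iter idx=7: | shift := 5 | iter idx=8: | shift := 5 | count := -6 | result -4; score_new: total := 2 | (((total * step) <= (total - base)) || (max(total, step) > min(total, base))): true | total := 3 | count := 1 | iter idx=2: | count := 1 | iter pos=0: | count := 4 | iter pos=1: | count := 7 | iter idx=3: | count := 0 | iter pos=0: | count := 3 | iter pos=1: | count := 6 | iter idx=4: | count := -1 | iter pos=0: | count := 2 | iter pos=1: | count := 5 | shift := 0 | iter idx=1: | shift := 5 | iter idx=2: | shift := 5 | iter idx=3: | shift := 5 | iter idx=4: | shift := 5 | iter idx=5: | shift := 5 | iter idx=6: | shift := 5 | iter idx=7: | shift := 5 | iter idx=8: | shift := 5 | count := -6 | result -4; agreement on -4.
Across all 63 domain points the two functions coincide.
verdict: equivalent


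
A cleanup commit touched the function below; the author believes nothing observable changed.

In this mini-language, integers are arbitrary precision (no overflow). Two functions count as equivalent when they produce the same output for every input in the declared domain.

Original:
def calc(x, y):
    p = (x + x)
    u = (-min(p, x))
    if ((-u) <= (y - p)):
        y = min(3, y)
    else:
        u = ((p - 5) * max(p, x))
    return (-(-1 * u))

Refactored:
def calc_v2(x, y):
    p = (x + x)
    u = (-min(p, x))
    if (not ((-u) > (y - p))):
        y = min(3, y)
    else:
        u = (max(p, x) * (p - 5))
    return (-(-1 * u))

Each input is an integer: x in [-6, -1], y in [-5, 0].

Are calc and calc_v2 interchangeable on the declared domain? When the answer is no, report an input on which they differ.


Differences: comparison usage differs; and boolean connective usage differs — yet all 36 inputs agree.
verdict: equivalent


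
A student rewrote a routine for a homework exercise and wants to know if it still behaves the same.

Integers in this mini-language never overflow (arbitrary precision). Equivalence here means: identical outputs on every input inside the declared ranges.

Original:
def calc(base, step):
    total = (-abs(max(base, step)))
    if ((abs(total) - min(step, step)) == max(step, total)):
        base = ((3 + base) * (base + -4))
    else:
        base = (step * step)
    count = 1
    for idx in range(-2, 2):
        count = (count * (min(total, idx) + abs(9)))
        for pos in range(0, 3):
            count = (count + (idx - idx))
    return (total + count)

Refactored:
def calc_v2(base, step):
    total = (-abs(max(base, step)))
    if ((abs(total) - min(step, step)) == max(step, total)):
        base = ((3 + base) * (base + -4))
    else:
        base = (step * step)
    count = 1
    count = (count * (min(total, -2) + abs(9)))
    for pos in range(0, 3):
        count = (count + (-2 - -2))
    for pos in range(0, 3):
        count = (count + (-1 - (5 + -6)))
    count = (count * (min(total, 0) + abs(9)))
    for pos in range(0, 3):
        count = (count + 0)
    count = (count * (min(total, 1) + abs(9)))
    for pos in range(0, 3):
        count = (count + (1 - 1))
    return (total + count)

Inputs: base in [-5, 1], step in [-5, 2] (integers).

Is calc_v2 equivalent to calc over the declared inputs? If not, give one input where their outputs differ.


Run the pair on base=-5, step=-5.
calc: total=-5, then ((abs(total) - min(step, step)) == max(step, total)) is false, then base=25, then count=1, then (idx=-2), then count=4, then (pos=0), then count=4, then (pos=1), then count=4, then (pos=2), then count=4, then (idx=-1), then count=16, then (pos=0), then count=16, then (pos=1), then count=16, then (pos=2), then count=16, then (idx=0), then count=64, then (pos=0), then count=64, then (pos=1), then count=64, then (pos=2), then count=64, then (idx=1), then count=256, then (pos=0), then count=256, then (pos=1), then count=256, then (pos=2), then count=256, then returns 251
calc_v2: total=-5, then ((abs(total) - min(step, step)) == max(step, total)) is false, then base=25, then count=1, then count=4, then (pos=0), then count=4, then (pos=1), then count=4, then (pos=2), then count=4, then (pos=0), then count=4, then (pos=1), then count=4, then (pos=2), then count=4, then count=16, then (pos=0), then count=16, then (pos=1), then count=16, then (pos=2), then count=16, then count=64, then (pos=0), then count=64, then (pos=1), then count=64, then (pos=2), then count=64, then returns 59
251 against 59: the behavior changed.
verdict: not equivalent; witness: base=-5, step=-5


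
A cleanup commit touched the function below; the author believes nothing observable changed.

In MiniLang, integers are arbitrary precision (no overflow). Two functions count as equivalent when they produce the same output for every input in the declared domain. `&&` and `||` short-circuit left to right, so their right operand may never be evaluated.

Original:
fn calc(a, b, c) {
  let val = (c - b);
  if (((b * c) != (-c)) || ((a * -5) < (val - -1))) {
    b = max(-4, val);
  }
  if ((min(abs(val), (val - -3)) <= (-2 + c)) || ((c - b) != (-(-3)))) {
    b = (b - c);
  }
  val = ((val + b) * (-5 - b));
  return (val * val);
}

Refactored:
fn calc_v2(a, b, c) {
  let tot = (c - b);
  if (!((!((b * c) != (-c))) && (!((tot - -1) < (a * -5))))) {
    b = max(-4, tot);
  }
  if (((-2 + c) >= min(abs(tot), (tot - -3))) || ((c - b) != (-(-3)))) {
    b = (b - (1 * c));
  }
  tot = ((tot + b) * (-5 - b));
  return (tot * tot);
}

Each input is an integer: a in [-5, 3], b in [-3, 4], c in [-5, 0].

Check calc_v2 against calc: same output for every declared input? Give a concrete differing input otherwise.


Evaluate both at a=-5, b=-3, c=0.
calc: val becomes 3; next (((b * c) != (-c)) || ((a * -5) < (val - -1))) evaluates to false; next ((min(abs(val), (val - -3)) <= (-2 + c)) || ((c - b) != (-(-3)))) evaluates to false; next val becomes 0; next final value 0
calc_v2: tot becomes 3; next (!((!((b * c) != (-c))) && (!((tot - -1) < (a * -5))))) evaluates to true; next b becomes 3; next (((-2 + c) >= min(abs(tot), (tot - -3))) || ((c - b) != (-(-3)))) evaluates to true; next b becomes 3; next tot becomes -48; next final value 2304
0 != 2304, so the rewrite changes behavior.
verdict: not equivalent; witness: a=-5, b=-3, c=0


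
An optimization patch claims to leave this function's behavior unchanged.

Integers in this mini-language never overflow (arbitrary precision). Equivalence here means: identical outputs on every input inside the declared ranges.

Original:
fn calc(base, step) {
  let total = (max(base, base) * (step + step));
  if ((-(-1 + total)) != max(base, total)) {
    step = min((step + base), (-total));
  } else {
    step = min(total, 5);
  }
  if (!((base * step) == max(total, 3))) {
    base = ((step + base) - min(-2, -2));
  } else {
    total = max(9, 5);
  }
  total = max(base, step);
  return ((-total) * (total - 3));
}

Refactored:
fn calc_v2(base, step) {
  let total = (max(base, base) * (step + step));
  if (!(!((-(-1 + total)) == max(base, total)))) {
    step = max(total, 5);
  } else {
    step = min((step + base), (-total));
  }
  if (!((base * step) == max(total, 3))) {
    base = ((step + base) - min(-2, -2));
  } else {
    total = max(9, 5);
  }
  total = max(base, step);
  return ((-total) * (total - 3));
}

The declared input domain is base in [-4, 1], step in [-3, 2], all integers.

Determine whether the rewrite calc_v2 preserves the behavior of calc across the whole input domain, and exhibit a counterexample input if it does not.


The rewrite breaks on base=1, step=0, where the results are 0 and -40.
calc: total := 0 | ((-(-1 + total)) != max(base, total)): false | step := 0 | (!((base * step) == max(total, 3))): true | base := 3 | total := 3 | result 0
calc_v2: total := 0 | (!(!((-(-1 + total)) == max(base, total)))): true | step := 5 | (!((base * step) == max(total, 3))): true | base := 8 | total := 8 | result -40
verdict: not equivalent; witness: base=1, step=0


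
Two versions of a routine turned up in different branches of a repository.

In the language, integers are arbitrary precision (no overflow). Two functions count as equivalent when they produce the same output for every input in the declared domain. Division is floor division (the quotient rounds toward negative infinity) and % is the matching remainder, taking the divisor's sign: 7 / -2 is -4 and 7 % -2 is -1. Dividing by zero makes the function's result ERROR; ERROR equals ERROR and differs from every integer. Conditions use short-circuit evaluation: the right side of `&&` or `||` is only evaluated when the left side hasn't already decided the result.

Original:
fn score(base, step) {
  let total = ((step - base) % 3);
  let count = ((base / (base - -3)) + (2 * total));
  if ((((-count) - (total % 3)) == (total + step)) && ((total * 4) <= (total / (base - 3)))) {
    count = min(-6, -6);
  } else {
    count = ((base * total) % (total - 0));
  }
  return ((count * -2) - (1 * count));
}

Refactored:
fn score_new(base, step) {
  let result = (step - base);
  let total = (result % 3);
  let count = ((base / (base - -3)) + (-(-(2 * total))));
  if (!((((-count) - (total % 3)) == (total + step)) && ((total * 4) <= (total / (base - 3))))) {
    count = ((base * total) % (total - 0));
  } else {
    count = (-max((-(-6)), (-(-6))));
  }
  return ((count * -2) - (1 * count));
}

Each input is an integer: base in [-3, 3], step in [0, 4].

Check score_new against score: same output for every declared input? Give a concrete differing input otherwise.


Differences: boolean connective usage differs; statement counts differ; min/max/abs usage differs; local variable names differ — yet all 35 inputs agree.
verdict: equivalent


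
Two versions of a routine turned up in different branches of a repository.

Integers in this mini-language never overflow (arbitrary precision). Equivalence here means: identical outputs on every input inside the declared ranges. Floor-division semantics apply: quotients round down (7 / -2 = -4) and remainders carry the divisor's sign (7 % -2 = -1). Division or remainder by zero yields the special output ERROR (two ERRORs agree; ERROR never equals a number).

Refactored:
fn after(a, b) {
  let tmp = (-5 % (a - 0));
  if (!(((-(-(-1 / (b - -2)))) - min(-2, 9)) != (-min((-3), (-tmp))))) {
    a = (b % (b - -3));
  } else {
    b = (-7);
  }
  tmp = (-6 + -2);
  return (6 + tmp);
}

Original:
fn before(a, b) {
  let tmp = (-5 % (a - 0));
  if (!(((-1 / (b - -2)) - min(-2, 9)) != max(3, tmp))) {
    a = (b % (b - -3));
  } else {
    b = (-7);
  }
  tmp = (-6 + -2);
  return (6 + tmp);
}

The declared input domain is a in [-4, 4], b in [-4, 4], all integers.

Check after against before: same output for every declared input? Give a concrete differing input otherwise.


Side by side, the visible changes include: min/max/abs usage differs.
Tracing a=-4, b=1: before: tmp := -1 | (!(((-1 / (b - -2)) - min(-2, 9)) != max(3, tmp))): false | b := -7 | tmp := -8 | result -2 | after: tmp := -1 | (!(((-(-(-1 / (b - -2)))) - min(-2, 9)) != (-min((-3), (-tmp))))): false | b := -7 | tmp := -8 | result -2 — matching result -2.
An exhaustive pass over the 81 declared inputs shows identical outputs.
verdict: equivalent


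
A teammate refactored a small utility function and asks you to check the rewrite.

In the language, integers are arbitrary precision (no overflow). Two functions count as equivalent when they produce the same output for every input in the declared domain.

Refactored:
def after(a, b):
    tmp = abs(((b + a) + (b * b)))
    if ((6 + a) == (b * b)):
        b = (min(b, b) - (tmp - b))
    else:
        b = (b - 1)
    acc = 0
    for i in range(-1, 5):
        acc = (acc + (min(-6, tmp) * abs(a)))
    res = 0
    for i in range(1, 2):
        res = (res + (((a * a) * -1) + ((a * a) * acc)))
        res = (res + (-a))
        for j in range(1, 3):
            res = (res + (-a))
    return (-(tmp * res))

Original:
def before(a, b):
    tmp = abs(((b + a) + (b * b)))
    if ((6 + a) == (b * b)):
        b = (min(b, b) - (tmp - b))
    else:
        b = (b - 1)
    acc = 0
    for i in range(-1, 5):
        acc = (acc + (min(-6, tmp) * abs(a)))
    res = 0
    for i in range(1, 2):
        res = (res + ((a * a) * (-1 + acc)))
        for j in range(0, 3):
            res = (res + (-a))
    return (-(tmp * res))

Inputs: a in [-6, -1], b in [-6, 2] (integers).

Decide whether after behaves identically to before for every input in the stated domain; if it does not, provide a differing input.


Equivalent — the differences include statement counts differ; also loop structure differs; also arithmetic usage differs, yet no declared input distinguishes the two.
Spot check at a=-3, b=-4 — before: tmp = 9; ((6 + a) == (b * b)) -> false; b = -5; acc = 0; [i=-1]; acc = -18; [i=0]; acc = -36; [i=1]; acc = -54; [i=2]; acc = -72; [i=3]; acc = -90; [i=4]; acc = -108; res = 0; [i=1]; res = -981; [j=0]; res = -978; [j=1]; res = -975; [j=2]; res = -972; return 8748. after: tmp = 9; ((6 + a) == (b * b)) -> false; b = -5; acc = 0; [i=-1]; acc = -18; [i=0]; acc = -36; [i=1]; acc = -54; [i=2]; acc = -72; [i=3]; acc = -90; [i=4]; acc = -108; res = 0; [i=1]; res = -981; res = -978; [j=1]; res = -975; [j=2]; res = -972; return 8748. Both give 8748.
Every one of the 54 inputs gives matching results.
verdict: equivalent


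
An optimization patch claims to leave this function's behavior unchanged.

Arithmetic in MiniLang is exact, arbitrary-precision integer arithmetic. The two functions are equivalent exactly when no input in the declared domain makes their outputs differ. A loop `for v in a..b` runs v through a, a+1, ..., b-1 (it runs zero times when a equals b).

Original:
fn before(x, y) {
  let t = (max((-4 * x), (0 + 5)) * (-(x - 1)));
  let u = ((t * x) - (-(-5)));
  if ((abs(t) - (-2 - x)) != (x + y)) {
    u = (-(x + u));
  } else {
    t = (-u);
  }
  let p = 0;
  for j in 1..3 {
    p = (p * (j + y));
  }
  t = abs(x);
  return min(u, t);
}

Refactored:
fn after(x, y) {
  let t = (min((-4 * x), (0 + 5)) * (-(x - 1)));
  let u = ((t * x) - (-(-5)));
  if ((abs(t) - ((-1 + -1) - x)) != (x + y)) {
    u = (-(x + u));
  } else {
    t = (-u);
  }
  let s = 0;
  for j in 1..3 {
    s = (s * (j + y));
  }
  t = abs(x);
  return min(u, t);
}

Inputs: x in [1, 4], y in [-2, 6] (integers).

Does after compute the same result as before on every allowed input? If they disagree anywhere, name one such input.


x=2, y=-2 yields 2 from before but -13 from after.
verdict: not equivalent; witness: x=2, y=-2


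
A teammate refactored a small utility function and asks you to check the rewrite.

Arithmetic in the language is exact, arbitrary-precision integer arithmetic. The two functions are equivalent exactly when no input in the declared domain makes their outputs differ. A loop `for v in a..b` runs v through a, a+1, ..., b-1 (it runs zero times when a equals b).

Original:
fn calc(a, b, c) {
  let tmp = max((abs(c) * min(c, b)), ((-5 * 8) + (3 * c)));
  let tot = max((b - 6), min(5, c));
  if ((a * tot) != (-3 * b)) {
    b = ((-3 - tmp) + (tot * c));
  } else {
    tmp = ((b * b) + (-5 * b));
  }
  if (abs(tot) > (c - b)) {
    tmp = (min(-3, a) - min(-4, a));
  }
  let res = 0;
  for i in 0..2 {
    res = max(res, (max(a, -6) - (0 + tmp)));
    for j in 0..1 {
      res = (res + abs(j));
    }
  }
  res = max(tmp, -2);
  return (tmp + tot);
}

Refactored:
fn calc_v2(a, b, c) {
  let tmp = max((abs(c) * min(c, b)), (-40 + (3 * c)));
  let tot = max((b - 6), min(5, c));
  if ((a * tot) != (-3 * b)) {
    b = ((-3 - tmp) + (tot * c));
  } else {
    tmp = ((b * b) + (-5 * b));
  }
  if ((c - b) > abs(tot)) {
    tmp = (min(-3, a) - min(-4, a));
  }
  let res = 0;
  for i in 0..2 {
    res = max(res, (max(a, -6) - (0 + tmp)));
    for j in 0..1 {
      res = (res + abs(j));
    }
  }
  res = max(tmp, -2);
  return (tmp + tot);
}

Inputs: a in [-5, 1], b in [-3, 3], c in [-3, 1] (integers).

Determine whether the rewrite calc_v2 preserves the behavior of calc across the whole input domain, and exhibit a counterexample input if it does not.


Evaluate both at a=-5, b=-3, c=-3.
calc: tmp = -9; tot = -3; ((a * tot) != (-3 * b)) -> true; b = 15; (abs(tot) > (c - b)) -> true; tmp = 0; res = 0; [i=0]; res = 0; [j=0]; res = 0; [i=1]; res = 0; [j=0]; res = 0; res = 0; return -3
calc_v2: tmp = -9; tot = -3; ((a * tot) != (-3 * b)) -> true; b = 15; ((c - b) > abs(tot)) -> false; res = 0; [i=0]; res = 4; [j=0]; res = 4; [i=1]; res = 4; [j=0]; res = 4; res = -2; return -12
-3 != -12, so the rewrite changes behavior.
verdict: not equivalent; witness: a=-5, b=-3, c=-3


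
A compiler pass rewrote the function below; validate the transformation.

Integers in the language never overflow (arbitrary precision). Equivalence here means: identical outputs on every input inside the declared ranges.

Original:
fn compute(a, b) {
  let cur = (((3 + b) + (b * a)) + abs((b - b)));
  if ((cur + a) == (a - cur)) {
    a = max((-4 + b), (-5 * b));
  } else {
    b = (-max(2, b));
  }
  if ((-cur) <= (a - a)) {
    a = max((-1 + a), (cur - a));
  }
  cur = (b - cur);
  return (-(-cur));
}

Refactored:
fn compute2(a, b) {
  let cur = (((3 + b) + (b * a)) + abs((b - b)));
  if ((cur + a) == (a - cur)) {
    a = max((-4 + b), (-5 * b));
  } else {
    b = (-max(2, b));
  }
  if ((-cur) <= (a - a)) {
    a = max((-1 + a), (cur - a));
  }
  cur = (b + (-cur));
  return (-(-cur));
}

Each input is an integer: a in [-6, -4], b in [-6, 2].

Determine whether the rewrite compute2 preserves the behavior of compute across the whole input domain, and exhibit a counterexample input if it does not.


Behavior is preserved: although arithmetic usage differs, the outputs never diverge.
One worked example (a=-5, b=2) — compute: cur = -5; ((cur + a) == (a - cur)) -> false; b = -2; ((-cur) <= (a - a)) -> false; cur = 3; return 3; compute2: cur = -5; ((cur + a) == (a - cur)) -> false; b = -2; ((-cur) <= (a - a)) -> false; cur = 3; return 3; agreement on 3.
Every one of the 27 inputs gives matching results.
verdict: equivalent


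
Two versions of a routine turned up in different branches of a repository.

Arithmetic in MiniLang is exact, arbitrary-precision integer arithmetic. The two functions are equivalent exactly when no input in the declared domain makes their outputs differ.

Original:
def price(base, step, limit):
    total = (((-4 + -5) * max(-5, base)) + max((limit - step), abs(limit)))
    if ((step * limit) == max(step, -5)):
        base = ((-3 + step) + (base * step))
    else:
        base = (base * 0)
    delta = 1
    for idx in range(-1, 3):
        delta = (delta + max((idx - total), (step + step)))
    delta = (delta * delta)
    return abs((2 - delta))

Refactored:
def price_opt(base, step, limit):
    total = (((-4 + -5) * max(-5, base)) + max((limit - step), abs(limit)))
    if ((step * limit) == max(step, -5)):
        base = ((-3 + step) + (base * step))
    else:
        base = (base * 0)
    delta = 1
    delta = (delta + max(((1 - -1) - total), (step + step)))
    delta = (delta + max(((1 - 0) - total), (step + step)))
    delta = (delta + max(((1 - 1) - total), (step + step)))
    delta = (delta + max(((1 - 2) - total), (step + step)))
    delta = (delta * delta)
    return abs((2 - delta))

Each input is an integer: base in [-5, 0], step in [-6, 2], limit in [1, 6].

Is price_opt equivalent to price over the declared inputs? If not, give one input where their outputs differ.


Equivalent — the differences include local variable names differ, constant usage differs, statement counts differ, arithmetic usage differs, loop structure differs, min/max/abs usage differs, yet no declared input distinguishes the two.
Tracing base=-2, step=-1, limit=4: price: total = 23; ((step * limit) == max(step, -5)) -> false; base = 0; delta = 1; [idx=-1]; delta = -1; [idx=0]; delta = -3; [idx=1]; delta = -5; [idx=2]; delta = -7; delta = 49; return 47 | price_opt: total = 23; ((step * limit) == max(step, -5)) -> false; base = 0; delta = 1; delta = -1; delta = -3; delta = -5; delta = -7; delta = 49; return 47 — matching result 47.
Every one of the 324 inputs gives matching results.
verdict: equivalent


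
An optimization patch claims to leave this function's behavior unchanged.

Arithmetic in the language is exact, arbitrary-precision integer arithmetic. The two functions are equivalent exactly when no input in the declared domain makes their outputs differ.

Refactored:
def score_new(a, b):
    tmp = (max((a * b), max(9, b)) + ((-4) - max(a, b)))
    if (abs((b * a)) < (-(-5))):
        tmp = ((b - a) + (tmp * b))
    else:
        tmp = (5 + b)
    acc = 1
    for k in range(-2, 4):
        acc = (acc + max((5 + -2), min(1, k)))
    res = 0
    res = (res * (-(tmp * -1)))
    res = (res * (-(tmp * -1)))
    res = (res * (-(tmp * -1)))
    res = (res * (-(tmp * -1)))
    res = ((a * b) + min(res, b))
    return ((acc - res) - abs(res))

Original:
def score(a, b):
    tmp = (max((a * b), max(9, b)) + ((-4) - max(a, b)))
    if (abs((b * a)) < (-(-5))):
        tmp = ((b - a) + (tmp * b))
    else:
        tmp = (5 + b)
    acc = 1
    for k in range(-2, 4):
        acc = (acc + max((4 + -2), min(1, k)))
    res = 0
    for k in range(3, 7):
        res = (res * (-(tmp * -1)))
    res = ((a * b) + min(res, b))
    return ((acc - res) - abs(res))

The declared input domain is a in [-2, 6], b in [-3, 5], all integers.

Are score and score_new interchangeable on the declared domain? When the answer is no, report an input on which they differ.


At a=-2, b=-3: score gives 7, score_new gives 13.
verdict: not equivalent; witness: a=-2, b=-3


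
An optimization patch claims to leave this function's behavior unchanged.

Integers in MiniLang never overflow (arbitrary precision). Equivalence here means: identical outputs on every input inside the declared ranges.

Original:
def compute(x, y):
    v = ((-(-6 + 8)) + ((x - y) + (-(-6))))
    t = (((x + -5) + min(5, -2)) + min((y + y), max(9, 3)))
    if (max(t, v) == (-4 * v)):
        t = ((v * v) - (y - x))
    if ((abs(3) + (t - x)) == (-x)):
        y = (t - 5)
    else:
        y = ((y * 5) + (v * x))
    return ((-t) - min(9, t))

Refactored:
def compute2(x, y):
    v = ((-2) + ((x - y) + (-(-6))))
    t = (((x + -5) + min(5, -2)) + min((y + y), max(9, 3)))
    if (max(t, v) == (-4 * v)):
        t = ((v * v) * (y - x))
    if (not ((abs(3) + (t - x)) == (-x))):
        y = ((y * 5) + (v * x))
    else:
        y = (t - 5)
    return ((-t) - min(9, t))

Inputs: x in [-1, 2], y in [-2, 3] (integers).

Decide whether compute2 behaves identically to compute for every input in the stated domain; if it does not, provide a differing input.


These are not equivalent — on x=-1, y=3 the outputs split (8 vs 0).
compute: v = 0; t = -2; (max(t, v) == (-4 * v)) -> true; t = -4; ((abs(3) + (t - x)) == (-x)) -> false; y = 15; return 8
compute2: v = 0; t = -2; (max(t, v) == (-4 * v)) -> true; t = 0; (not ((abs(3) + (t - x)) == (-x))) -> true; y = 15; return 0
verdict: not equivalent; witness: x=-1, y=3


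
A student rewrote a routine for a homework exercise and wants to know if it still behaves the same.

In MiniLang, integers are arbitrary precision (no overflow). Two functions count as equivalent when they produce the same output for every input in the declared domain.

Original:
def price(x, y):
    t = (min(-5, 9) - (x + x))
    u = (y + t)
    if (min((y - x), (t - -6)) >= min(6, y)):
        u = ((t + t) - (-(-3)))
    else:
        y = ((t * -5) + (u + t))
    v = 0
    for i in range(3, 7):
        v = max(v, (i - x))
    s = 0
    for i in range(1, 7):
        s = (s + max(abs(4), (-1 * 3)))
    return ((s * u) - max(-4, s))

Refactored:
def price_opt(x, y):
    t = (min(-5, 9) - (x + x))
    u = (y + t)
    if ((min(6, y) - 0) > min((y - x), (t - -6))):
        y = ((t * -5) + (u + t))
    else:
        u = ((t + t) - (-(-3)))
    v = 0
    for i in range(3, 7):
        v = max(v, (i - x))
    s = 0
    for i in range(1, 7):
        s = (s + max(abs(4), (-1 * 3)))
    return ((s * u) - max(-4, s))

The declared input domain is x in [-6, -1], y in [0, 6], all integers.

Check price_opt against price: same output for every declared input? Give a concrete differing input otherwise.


Behavior is preserved: although arithmetic usage differs; and constant usage differs; and comparison usage differs, the outputs never diverge.
Spot check at x=-4, y=5 — price: t becomes 3; next u becomes 8; next (min((y - x), (t - -6)) >= min(6, y)) evaluates to true; next u becomes 3; next v becomes 0; next at i=3:; next v becomes 7; next at i=4:; next v becomes 8; next at i=5:; next v becomes 9; next at i=6:; next v becomes 10; next s becomes 0; next at i=1:; next s becomes 4; next at i=2:; next s becomes 8; next at i=3:; next s becomes 12; next at i=4:; next s becomes 16; next at i=5:; next s becomes 20; next at i=6:; next s becomes 24; next final value 48. price_opt: t becomes 3; next u becomes 8; next ((min(6, y) - 0) > min((y - x), (t - -6))) evaluates to false; next u becomes 3; next v becomes 0; next at i=3:; next v becomes 7; next at i=4:; next v becomes 8; next at i=5:; next v becomes 9; next at i=6:; next v becomes 10; next s becomes 0; next at i=1:; next s becomes 4; next at i=2:; next s becomes 8; next at i=3:; next s becomes 12; next at i=4:; next s becomes 16; next at i=5:; next s becomes 20; next at i=6:; next s becomes 24; next final value 48. Both give 48.
An exhaustive pass over the 42 declared inputs shows identical outputs.
verdict: equivalent


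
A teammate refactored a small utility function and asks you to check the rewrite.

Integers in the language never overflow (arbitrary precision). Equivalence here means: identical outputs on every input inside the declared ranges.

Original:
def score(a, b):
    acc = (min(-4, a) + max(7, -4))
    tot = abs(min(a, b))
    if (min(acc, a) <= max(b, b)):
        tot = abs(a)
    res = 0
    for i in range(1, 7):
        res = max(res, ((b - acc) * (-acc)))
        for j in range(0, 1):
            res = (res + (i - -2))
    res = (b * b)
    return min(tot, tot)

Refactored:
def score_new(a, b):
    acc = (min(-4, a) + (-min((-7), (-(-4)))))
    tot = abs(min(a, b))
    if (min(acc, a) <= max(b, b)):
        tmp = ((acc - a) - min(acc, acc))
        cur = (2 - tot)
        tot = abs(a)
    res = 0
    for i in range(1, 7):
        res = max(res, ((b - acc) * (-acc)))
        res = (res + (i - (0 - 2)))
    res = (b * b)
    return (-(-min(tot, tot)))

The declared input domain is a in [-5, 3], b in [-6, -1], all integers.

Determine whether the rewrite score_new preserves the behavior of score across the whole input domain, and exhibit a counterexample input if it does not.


Behavior is preserved: although local variable names differ, plus loop structure differs, plus statement counts differ, plus constant usage differs, plus min/max/abs usage differs, plus arithmetic usage differs, the outputs never diverge.
One worked example (a=-1, b=-2) — score: acc=3, then tot=2, then (min(acc, a) <= max(b, b)) is false, then res=0, then (i=1), then res=15, then (j=0), then res=18, then (i=2), then res=18, then (j=0), then res=22, then (i=3), then res=22, then (j=0), then res=27, then (i=4), then res=27, then (j=0), then res=33, then (i=5), then res=33, then (j=0), then res=40, then (i=6), then res=40, then (j=0), then res=48, then res=4, then returns 2; score_new: acc=3, then tot=2, then (min(acc, a) <= max(b, b)) is false, then res=0, then (i=1), then res=15, then res=18, then (i=2), then res=18, then res=22, then (i=3), then res=22, then res=27, then (i=4), then res=27, then res=33, then (i=5), then res=33, then res=40, then (i=6), then res=40, then res=48, then res=4, then returns 2; agreement on 2.
Sweeping the whole domain (54 inputs) finds no disagreement.
verdict: equivalent


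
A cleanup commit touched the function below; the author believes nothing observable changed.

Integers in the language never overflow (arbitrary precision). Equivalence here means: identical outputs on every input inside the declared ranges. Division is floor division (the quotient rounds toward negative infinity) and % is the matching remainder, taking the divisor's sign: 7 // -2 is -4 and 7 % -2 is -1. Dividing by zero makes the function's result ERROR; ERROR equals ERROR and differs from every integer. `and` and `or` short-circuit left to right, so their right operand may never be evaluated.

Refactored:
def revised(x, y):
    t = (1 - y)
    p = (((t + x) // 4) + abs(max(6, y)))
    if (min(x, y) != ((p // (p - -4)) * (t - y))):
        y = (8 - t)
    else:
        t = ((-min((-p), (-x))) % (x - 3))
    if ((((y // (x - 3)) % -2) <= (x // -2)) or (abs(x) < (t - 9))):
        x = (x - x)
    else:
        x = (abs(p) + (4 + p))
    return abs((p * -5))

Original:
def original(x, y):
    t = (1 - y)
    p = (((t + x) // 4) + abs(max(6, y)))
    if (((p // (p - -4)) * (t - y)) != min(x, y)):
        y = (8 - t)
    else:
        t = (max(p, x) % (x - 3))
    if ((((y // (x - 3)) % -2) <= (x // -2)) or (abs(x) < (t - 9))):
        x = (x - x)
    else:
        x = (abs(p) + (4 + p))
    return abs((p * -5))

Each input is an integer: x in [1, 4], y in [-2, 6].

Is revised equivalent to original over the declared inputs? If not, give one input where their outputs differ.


Equivalent — the differences include min/max/abs usage differs, yet no declared input distinguishes the two.
Tracing x=4, y=-2: original: t=3, then p=7, then (((p // (p - -4)) * (t - y)) != min(x, y)) is true, then y=5, then ((((y // (x - 3)) % -2) <= (x // -2)) or (abs(x) < (t - 9))) is false, then x=18, then returns 35 | revised: t=3, then p=7, then (min(x, y) != ((p // (p - -4)) * (t - y))) is true, then y=5, then ((((y // (x - 3)) % -2) <= (x // -2)) or (abs(x) < (t - 9))) is false, then x=18, then returns 35 — matching result 35.
Across all 36 domain points the two functions coincide.
verdict: equivalent


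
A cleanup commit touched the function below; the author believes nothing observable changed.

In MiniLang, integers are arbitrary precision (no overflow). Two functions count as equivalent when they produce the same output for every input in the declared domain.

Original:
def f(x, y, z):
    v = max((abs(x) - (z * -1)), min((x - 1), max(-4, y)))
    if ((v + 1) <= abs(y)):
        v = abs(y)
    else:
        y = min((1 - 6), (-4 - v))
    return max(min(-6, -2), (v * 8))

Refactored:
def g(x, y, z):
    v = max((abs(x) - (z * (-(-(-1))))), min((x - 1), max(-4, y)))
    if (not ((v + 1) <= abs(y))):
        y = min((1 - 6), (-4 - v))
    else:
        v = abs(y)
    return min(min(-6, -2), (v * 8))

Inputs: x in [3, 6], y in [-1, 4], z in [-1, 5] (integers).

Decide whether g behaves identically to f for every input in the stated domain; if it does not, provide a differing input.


The rewrite breaks on x=3, y=-1, z=-1, where the results are 16 and -6.
f: v becomes 2; next ((v + 1) <= abs(y)) evaluates to false; next y becomes -6; next final value 16
g: v becomes 2; next (not ((v + 1) <= abs(y))) evaluates to true; next y becomes -6; next final value -6
verdict: not equivalent; witness: x=3, y=-1, z=-1


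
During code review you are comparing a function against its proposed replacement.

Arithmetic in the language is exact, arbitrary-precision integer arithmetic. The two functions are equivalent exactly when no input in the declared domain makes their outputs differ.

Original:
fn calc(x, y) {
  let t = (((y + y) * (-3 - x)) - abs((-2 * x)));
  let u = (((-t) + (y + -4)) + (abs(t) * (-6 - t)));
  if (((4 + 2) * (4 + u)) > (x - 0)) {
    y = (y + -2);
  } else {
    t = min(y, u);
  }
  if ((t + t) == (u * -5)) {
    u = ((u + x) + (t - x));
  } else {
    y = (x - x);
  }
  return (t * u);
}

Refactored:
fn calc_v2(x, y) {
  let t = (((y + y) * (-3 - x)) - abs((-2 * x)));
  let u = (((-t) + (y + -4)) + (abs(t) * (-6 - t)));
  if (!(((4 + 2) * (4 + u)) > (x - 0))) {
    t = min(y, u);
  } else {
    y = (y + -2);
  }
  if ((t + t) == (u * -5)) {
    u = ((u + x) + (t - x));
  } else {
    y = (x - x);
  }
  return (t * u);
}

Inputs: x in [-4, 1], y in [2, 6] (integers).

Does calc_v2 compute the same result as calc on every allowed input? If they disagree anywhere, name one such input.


Equivalent — the differences include boolean connective usage differs, yet no declared input distinguishes the two.
As a probe, take x=1, y=4: calc runs t becomes -34; next u becomes 986; next (((4 + 2) * (4 + u)) > (x - 0)) evaluates to true; next y becomes 2; next ((t + t) == (u * -5)) evaluates to false; next y becomes 0; next final value -33524; calc_v2 runs t becomes -34; next u becomes 986; next (!(((4 + 2) * (4 + u)) > (x - 0))) evaluates to false; next y becomes 2; next ((t + t) == (u * -5)) evaluates to false; next y becomes 0; next final value -33524; both end at -33524.
Every one of the 30 inputs gives matching results.
verdict: equivalent


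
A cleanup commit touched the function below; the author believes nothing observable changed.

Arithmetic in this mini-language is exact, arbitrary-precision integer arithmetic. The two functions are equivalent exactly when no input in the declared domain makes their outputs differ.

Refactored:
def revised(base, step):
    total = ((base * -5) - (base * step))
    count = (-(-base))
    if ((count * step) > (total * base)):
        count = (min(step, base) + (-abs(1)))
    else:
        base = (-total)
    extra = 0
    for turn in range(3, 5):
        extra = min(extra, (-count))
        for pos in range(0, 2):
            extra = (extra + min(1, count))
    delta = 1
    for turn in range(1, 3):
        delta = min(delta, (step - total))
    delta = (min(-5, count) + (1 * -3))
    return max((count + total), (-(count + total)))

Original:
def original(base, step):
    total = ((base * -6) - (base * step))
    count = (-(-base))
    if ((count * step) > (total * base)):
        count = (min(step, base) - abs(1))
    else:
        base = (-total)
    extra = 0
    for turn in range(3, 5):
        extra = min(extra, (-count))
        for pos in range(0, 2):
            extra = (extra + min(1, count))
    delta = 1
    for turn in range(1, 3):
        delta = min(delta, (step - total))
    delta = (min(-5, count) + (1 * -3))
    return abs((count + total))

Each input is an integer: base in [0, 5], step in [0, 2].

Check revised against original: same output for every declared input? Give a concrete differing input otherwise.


The rewrite breaks on base=1, step=0, where the results are 7 and 6.
original: total becomes -6; next count becomes 1; next ((count * step) > (total * base)) evaluates to true; next count becomes -1; next extra becomes 0; next at turn=3:; next extra becomes 0; next at pos=0:; next extra becomes -1; next at pos=1:; next extra becomes -2; next at turn=4:; next extra becomes -2; next at pos=0:; next extra becomes -3; next at pos=1:; next extra becomes -4; next delta becomes 1; next at turn=1:; next delta becomes 1; next at turn=2:; next delta becomes 1; next delta becomes -8; next final value 7
revised: total becomes -5; next count becomes 1; next ((count * step) > (total * base)) evaluates to true; next count becomes -1; next extra becomes 0; next at turn=3:; next extra becomes 0; next at pos=0:; next extra becomes -1; next at pos=1:; next extra becomes -2; next at turn=4:; next extra becomes -2; next at pos=0:; next extra becomes -3; next at pos=1:; next extra becomes -4; next delta becomes 1; next at turn=1:; next delta becomes 1; next at turn=2:; next delta becomes 1; next delta becomes -8; next final value 6
verdict: not equivalent; witness: base=1, step=0
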